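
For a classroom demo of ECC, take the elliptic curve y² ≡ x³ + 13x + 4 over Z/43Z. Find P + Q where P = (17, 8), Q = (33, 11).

(17, 8) + (33, 11). λ = (11 - 8)/(33 - 17) ≡ 3/16 mod 43. 16⁻¹ ≡ 35 (mod 43) since 16·35 = 560 ≡ 1, so λ ≡ 19.
  x = λ² - 17 - 33 = 361 - 50 ≡ 10; y = λ·(17 - 10) - 8 ≡ 39. → (10, 39)

(10, 39)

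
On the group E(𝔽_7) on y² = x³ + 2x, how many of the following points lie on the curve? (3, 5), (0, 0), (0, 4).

1

(3, 5): 5² ≡ 4, rhs ≡ 5 → off.
(0, 0): 0² ≡ 0, rhs ≡ 0 → on.
(0, 4): 4² ≡ 2, rhs ≡ 0 → off.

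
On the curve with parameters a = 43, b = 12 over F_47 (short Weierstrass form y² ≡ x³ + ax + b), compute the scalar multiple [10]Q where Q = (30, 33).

(33, 12)

Repeated addition: build up to 10Q.
2Q: tangent at (30, 33): λ = (3·30² + 43)/(2·33) ≡ 17/19. 19⁻¹ ≡ 5 (mod 47), so λ ≡ 17·5 ≡ 38.
  x = λ² - 30 - 30 = 1444 - 60 ≡ 21; y = λ·(30 - 21) - 33 ≡ 27. → (21, 27)
3Q: (21, 27) + (30, 33). λ = (33 - 27)/(30 - 21) ≡ 6/9 mod 47. 9⁻¹ ≡ 21 (mod 47) since 9·21 = 189 ≡ 1, so λ ≡ 32.
  x = λ² - 21 - 30 = 1024 - 51 ≡ 33; y = λ·(21 - 33) - 27 ≡ 12. → (33, 12)
4Q: (33, 12) + (30, 33). λ = (33 - 12)/(30 - 33) ≡ 21/44 mod 47. 44⁻¹ ≡ 31 (mod 47) since 44·31 = 1364 ≡ 1, so λ ≡ 40.
  x = λ² - 33 - 30 = 1600 - 63 ≡ 33; y = λ·(33 - 33) - 12 ≡ 35. → (33, 35)
5Q: (33, 35) + (30, 33). λ = (33 - 35)/(30 - 33) ≡ 45/44 mod 47. 44⁻¹ ≡ 31 (mod 47), so λ ≡ 32.
  x = λ² - 33 - 30 = 1024 - 63 ≡ 21; y = λ·(33 - 21) - 35 ≡ 20. → (21, 20)
6Q: (21, 20) + (30, 33). λ = (33 - 20)/(30 - 21) ≡ 13/9 mod 47. 9⁻¹ ≡ 21 (mod 47) since 9·21 = 189 ≡ 1, so λ ≡ 38.
  x = λ² - 21 - 30 = 1444 - 51 ≡ 30; y = λ·(21 - 30) - 20 ≡ 14. → (30, 14)
7Q: (30, 14) + (30, 33): same x and y₁ ≡ -y₂, so the sum is O.
8Q: O + (30, 33) = (30, 33) (identity).
9Q: tangent at (30, 33): λ = (3·30² + 43)/(2·33) ≡ 17/19. 19⁻¹ ≡ 5 (mod 47), so λ ≡ 17·5 ≡ 38.
  x = λ² - 30 - 30 = 1444 - 60 ≡ 21; y = λ·(30 - 21) - 33 ≡ 27. → (21, 27)
10Q: (21, 27) + (30, 33). λ = (33 - 27)/(30 - 21) ≡ 6/9 mod 47. 9⁻¹ ≡ 21 (mod 47), so λ ≡ 32.
  x = λ² - 21 - 30 = 1024 - 51 ≡ 33; y = λ·(21 - 33) - 27 ≡ 12. → (33, 12)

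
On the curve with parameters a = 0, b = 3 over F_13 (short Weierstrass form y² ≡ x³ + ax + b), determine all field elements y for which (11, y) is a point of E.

none

x³ + 0x + 3 = 1334 ≡ 8 (mod 13).
8 is a non-residue mod 13; no y exists.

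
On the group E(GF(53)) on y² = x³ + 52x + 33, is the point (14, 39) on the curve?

y² = 39² ≡ 37; x³ + 52x + 33 = 3505 ≡ 7 (mod 53). 37 ≠ 7.

no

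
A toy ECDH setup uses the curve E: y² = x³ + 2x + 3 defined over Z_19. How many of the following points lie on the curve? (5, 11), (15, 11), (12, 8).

2

(5, 11): 11² ≡ 7, rhs ≡ 5 → off.
(15, 11): 11² ≡ 7, rhs ≡ 7 → on.
(12, 8): 8² ≡ 7, rhs ≡ 7 → on.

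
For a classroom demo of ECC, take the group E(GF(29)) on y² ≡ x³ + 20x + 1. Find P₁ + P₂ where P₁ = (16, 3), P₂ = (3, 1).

(16, 3) + (3, 1). λ = (1 - 3)/(3 - 16) ≡ 27/16 mod 29. 16⁻¹ ≡ 20 (mod 29) since 16·20 = 320 ≡ 1, so λ ≡ 18.
  x = λ² - 16 - 3 = 324 - 19 ≡ 15; y = λ·(16 - 15) - 3 ≡ 15. → (15, 15)

(15, 15)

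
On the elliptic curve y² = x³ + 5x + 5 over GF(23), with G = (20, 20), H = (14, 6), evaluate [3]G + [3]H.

First 3G:
Repeated addition: build up to 3G.
2G: tangent at (20, 20): λ = (3·20² + 5)/(2·20) ≡ 9/17. 17⁻¹ ≡ 19 (mod 23), so λ ≡ 9·19 ≡ 10.
  x = λ² - 20 - 20 = 100 - 40 ≡ 14; y = λ·(20 - 14) - 20 ≡ 17. → (14, 17)
3G: (14, 17) + (20, 20). λ = (20 - 17)/(20 - 14) ≡ 3/6 mod 23. 6⁻¹ ≡ 4 (mod 23), so λ ≡ 12.
  x = λ² - 14 - 20 = 144 - 34 ≡ 18; y = λ·(14 - 18) - 17 ≡ 4. → (18, 4)
3G = (18, 4).
Next 3H:
Repeated addition: build up to 3H.
2H: tangent at (14, 6): λ = (3·14² + 5)/(2·6) ≡ 18/12. 12⁻¹ ≡ 2 (mod 23), so λ ≡ 18·2 ≡ 13.
  x = λ² - 14 - 14 = 169 - 28 ≡ 3; y = λ·(14 - 3) - 6 ≡ 22. → (3, 22)
3H: (3, 22) + (14, 6). λ = (6 - 22)/(14 - 3) ≡ 7/11 mod 23. 11⁻¹ ≡ 21 (mod 23) since 11·21 = 231 ≡ 1, so λ ≡ 9.
  x = λ² - 3 - 14 = 81 - 17 ≡ 18; y = λ·(3 - 18) - 22 ≡ 4. → (18, 4)
3H = (18, 4).
Finally 3G + 3H:
tangent at (18, 4): λ = (3·18² + 5)/(2·4) ≡ 11/8. 8⁻¹ ≡ 3 (mod 23), so λ ≡ 11·3 ≡ 10.
  x = λ² - 18 - 18 = 100 - 36 ≡ 18; y = λ·(18 - 18) - 4 ≡ 19. → (18, 19)

(18, 19)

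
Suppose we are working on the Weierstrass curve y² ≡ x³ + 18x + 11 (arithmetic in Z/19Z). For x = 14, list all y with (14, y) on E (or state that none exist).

9, 10

x³ + 18x + 11 = 3007 ≡ 5 (mod 19).
Square roots of 5 mod 19: 9 and 10 (since 9² = 81 ≡ 5).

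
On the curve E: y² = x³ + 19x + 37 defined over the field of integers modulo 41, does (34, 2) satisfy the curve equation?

no

y² = 2² ≡ 4; x³ + 19x + 37 = 39987 ≡ 12 (mod 41). 4 ≠ 12.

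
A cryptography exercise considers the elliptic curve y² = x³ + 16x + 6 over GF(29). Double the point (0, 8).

tangent at (0, 8): λ = (3·0² + 16)/(2·8) ≡ 16/16. 16⁻¹ ≡ 20 (mod 29), so λ ≡ 16·20 ≡ 1.
  x = λ² - 0 - 0 = 1 - 0 ≡ 1; y = λ·(0 - 1) - 8 ≡ 20. → (1, 20)

(1, 20)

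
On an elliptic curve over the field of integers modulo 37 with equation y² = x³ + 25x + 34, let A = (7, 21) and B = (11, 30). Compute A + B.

(7, 21) + (11, 30). λ = (30 - 21)/(11 - 7) ≡ 9/4 mod 37. 4⁻¹ ≡ 28 (mod 37) since 4·28 = 112 ≡ 1, so λ ≡ 30.
  x = λ² - 7 - 11 = 900 - 18 ≡ 31; y = λ·(7 - 31) - 21 ≡ 36. → (31, 36)

(31, 36)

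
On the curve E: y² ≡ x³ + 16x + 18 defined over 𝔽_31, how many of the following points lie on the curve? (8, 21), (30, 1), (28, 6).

3

(8, 21): 21² ≡ 7, rhs ≡ 7 → on.
(30, 1): 1² ≡ 1, rhs ≡ 1 → on.
(28, 6): 6² ≡ 5, rhs ≡ 5 → on.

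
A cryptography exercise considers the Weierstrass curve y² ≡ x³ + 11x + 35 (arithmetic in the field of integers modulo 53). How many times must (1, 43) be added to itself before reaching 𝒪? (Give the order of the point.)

2P: tangent at (1, 43): λ = (3·1² + 11)/(2·43) ≡ 14/33. 33⁻¹ ≡ 45 (mod 53), so λ ≡ 14·45 ≡ 47.
  x = λ² - 1 - 1 = 2209 - 2 ≡ 34; y = λ·(1 - 34) - 43 ≡ 49. → (34, 49)
3P: (34, 49) + (1, 43). λ = (43 - 49)/(1 - 34) ≡ 47/20 mod 53. 20⁻¹ ≡ 8 (mod 53), so λ ≡ 5.
  x = λ² - 34 - 1 = 25 - 35 ≡ 43; y = λ·(34 - 43) - 49 ≡ 12. → (43, 12)
4P: (43, 12) + (1, 43). λ = (43 - 12)/(1 - 43) ≡ 31/11 mod 53. 11⁻¹ ≡ 29 (mod 53) since 11·29 = 319 ≡ 1, so λ ≡ 51.
  x = λ² - 43 - 1 = 2601 - 44 ≡ 13; y = λ·(43 - 13) - 12 ≡ 34. → (13, 34)
5P: (13, 34) + (1, 43). λ = (43 - 34)/(1 - 13) ≡ 9/41 mod 53. 41⁻¹ ≡ 22 (mod 53) since 41·22 = 902 ≡ 1, so λ ≡ 39.
  x = λ² - 13 - 1 = 1521 - 14 ≡ 23; y = λ·(13 - 23) - 34 ≡ 0. → (23, 0)
6P: (23, 0) + (1, 43). λ = (43 - 0)/(1 - 23) ≡ 43/31 mod 53. 31⁻¹ ≡ 12 (mod 53), so λ ≡ 39.
  x = λ² - 23 - 1 = 1521 - 24 ≡ 13; y = λ·(23 - 13) - 0 ≡ 19. → (13, 19)
7P: (13, 19) + (1, 43). λ = (43 - 19)/(1 - 13) ≡ 24/41 mod 53. 41⁻¹ ≡ 22 (mod 53), so λ ≡ 51.
  x = λ² - 13 - 1 = 2601 - 14 ≡ 43; y = λ·(13 - 43) - 19 ≡ 41. → (43, 41)
8P: (43, 41) + (1, 43). λ = (43 - 41)/(1 - 43) ≡ 2/11 mod 53. 11⁻¹ ≡ 29 (mod 53), so λ ≡ 5.
  x = λ² - 43 - 1 = 25 - 44 ≡ 34; y = λ·(43 - 34) - 41 ≡ 4. → (34, 4)
9P: (34, 4) + (1, 43). λ = (43 - 4)/(1 - 34) ≡ 39/20 mod 53. 20⁻¹ ≡ 8 (mod 53), so λ ≡ 47.
  x = λ² - 34 - 1 = 2209 - 35 ≡ 1; y = λ·(34 - 1) - 4 ≡ 10. → (1, 10)
10P: (1, 10) + (1, 43): same x and y₁ ≡ -y₂, so the sum is 𝒪.
10P = 𝒪, so the order is 10.

10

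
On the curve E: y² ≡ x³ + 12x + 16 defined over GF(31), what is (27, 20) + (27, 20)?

tangent at (27, 20): λ = (3·27² + 12)/(2·20) ≡ 29/9. 9⁻¹ ≡ 7 (mod 31) since 9·7 = 63 ≡ 1, so λ ≡ 29·7 ≡ 17.
  x = λ² - 27 - 27 = 289 - 54 ≡ 18; y = λ·(27 - 18) - 20 ≡ 9. → (18, 9)

(18, 9)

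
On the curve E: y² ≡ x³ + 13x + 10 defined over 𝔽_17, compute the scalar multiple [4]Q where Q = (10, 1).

Repeated addition: build up to 4Q.
2Q: tangent at (10, 1): λ = (3·10² + 13)/(2·1) ≡ 7/2. 2⁻¹ ≡ 9 (mod 17), so λ ≡ 7·9 ≡ 12.
  x = λ² - 10 - 10 = 144 - 20 ≡ 5; y = λ·(10 - 5) - 1 ≡ 8. → (5, 8)
3Q: (5, 8) + (10, 1). λ = (1 - 8)/(10 - 5) ≡ 10/5 mod 17. 5⁻¹ ≡ 7 (mod 17), so λ ≡ 2.
  x = λ² - 5 - 10 = 4 - 15 ≡ 6; y = λ·(5 - 6) - 8 ≡ 7. → (6, 7)
4Q: (6, 7) + (10, 1). λ = (1 - 7)/(10 - 6) ≡ 11/4 mod 17. 4⁻¹ ≡ 13 (mod 17) since 4·13 = 52 ≡ 1, so λ ≡ 7.
  x = λ² - 6 - 10 = 49 - 16 ≡ 16; y = λ·(6 - 16) - 7 ≡ 8. → (16, 8)

(16, 8)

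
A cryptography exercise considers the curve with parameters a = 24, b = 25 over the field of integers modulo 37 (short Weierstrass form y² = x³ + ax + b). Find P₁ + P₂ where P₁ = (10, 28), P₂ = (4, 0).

(10, 28) + (4, 0). λ = (0 - 28)/(4 - 10) ≡ 9/31 mod 37. 31⁻¹ ≡ 6 (mod 37), so λ ≡ 17.
  x = λ² - 10 - 4 = 289 - 14 ≡ 16; y = λ·(10 - 16) - 28 ≡ 18. → (16, 18)

(16, 18)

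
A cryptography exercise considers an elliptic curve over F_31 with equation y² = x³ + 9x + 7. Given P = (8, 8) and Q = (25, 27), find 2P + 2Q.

(4, 18)

First 2P:
Repeated addition: build up to 2P.
2P: tangent at (8, 8): λ = (3·8² + 9)/(2·8) ≡ 15/16. 16⁻¹ ≡ 2 (mod 31), so λ ≡ 15·2 ≡ 30.
  x = λ² - 8 - 8 = 900 - 16 ≡ 16; y = λ·(8 - 16) - 8 ≡ 0. → (16, 0)
2P = (16, 0).
Next 2Q:
Repeated addition: build up to 2Q.
2Q: tangent at (25, 27): λ = (3·25² + 9)/(2·27) ≡ 24/23. 23⁻¹ ≡ 27 (mod 31), so λ ≡ 24·27 ≡ 28.
  x = λ² - 25 - 25 = 784 - 50 ≡ 21; y = λ·(25 - 21) - 27 ≡ 23. → (21, 23)
2Q = (21, 23).
Finally 2P + 2Q:
(16, 0) + (21, 23). λ = (23 - 0)/(21 - 16) ≡ 23/5 mod 31. 5⁻¹ ≡ 25 (mod 31), so λ ≡ 17.
  x = λ² - 16 - 21 = 289 - 37 ≡ 4; y = λ·(16 - 4) - 0 ≡ 18. → (4, 18)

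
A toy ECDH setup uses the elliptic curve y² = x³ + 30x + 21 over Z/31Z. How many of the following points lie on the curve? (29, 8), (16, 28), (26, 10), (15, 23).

(29, 8): 8² ≡ 2, rhs ≡ 15 → off.
(16, 28): 28² ≡ 9, rhs ≡ 9 → on.
(26, 10): 10² ≡ 7, rhs ≡ 25 → off.
(15, 23): 23² ≡ 2, rhs ≡ 2 → on.

2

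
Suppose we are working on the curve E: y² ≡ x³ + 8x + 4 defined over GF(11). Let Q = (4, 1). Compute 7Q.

Double-and-add on 7 = (111)₂. Start with Q = (4, 1) for the leading 1-bit.
double: tangent at (4, 1): λ = (3·4² + 8)/(2·1) ≡ 1/2. 2⁻¹ ≡ 6 (mod 11), so λ ≡ 1·6 ≡ 6.
  x = λ² - 4 - 4 = 36 - 8 ≡ 6; y = λ·(4 - 6) - 1 ≡ 9. → (6, 9)
add Q: (6, 9) + (4, 1). λ = (1 - 9)/(4 - 6) ≡ 3/9 mod 11. 9⁻¹ ≡ 5 (mod 11), so λ ≡ 4.
  x = λ² - 6 - 4 = 16 - 10 ≡ 6; y = λ·(6 - 6) - 9 ≡ 2. → (6, 2)
double: tangent at (6, 2): λ = (3·6² + 8)/(2·2) ≡ 6/4. 4⁻¹ ≡ 3 (mod 11), so λ ≡ 6·3 ≡ 7.
  x = λ² - 6 - 6 = 49 - 12 ≡ 4; y = λ·(6 - 4) - 2 ≡ 1. → (4, 1)
add Q: tangent at (4, 1): λ = (3·4² + 8)/(2·1) ≡ 1/2. 2⁻¹ ≡ 6 (mod 11), so λ ≡ 1·6 ≡ 6.
  x = λ² - 4 - 4 = 36 - 8 ≡ 6; y = λ·(4 - 6) - 1 ≡ 9. → (6, 9)

(6, 9)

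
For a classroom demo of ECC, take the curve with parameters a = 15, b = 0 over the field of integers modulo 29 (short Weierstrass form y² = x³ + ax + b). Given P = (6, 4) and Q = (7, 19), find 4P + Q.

(28, 10)

First 4P:
Double-and-add on 4 = (100)₂. Start with P = (6, 4) for the leading 1-bit.
double: tangent at (6, 4): λ = (3·6² + 15)/(2·4) ≡ 7/8. 8⁻¹ ≡ 11 (mod 29), so λ ≡ 7·11 ≡ 19.
  x = λ² - 6 - 6 = 361 - 12 ≡ 1; y = λ·(6 - 1) - 4 ≡ 4. → (1, 4)
double: tangent at (1, 4): λ = (3·1² + 15)/(2·4) ≡ 18/8. 8⁻¹ ≡ 11 (mod 29) since 8·11 = 88 ≡ 1, so λ ≡ 18·11 ≡ 24.
  x = λ² - 1 - 1 = 576 - 2 ≡ 23; y = λ·(1 - 23) - 4 ≡ 19. → (23, 19)
4P = (23, 19).
Finally 4P + Q:
(23, 19) + (7, 19). λ = (19 - 19)/(7 - 23) ≡ 0/13 mod 29. 13⁻¹ ≡ 9 (mod 29) since 13·9 = 117 ≡ 1, so λ ≡ 0.
  x = λ² - 23 - 7 = 0 - 30 ≡ 28; y = λ·(23 - 28) - 19 ≡ 10. → (28, 10)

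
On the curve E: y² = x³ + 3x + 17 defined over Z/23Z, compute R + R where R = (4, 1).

tangent at (4, 1): λ = (3·4² + 3)/(2·1) ≡ 5/2. 2⁻¹ ≡ 12 (mod 23), so λ ≡ 5·12 ≡ 14.
  x = λ² - 4 - 4 = 196 - 8 ≡ 4; y = λ·(4 - 4) - 1 ≡ 22. → (4, 22)

(4, 22)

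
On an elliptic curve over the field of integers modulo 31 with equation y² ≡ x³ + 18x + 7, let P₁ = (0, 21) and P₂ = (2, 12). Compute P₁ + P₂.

(0, 21) + (2, 12). λ = (12 - 21)/(2 - 0) ≡ 22/2 mod 31. 2⁻¹ ≡ 16 (mod 31) since 2·16 = 32 ≡ 1, so λ ≡ 11.
  x = λ² - 0 - 2 = 121 - 2 ≡ 26; y = λ·(0 - 26) - 21 ≡ 3. → (26, 3)

(26, 3)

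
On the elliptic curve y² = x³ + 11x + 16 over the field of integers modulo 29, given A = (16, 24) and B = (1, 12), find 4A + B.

First 4A:
Double-and-add on 4 = (100)₂. Start with A = (16, 24) for the leading 1-bit.
double: tangent at (16, 24): λ = (3·16² + 11)/(2·24) ≡ 25/19. 19⁻¹ ≡ 26 (mod 29), so λ ≡ 25·26 ≡ 12.
  x = λ² - 16 - 16 = 144 - 32 ≡ 25; y = λ·(16 - 25) - 24 ≡ 13. → (25, 13)
double: tangent at (25, 13): λ = (3·25² + 11)/(2·13) ≡ 1/26. 26⁻¹ ≡ 19 (mod 29), so λ ≡ 1·19 ≡ 19.
  x = λ² - 25 - 25 = 361 - 50 ≡ 21; y = λ·(25 - 21) - 13 ≡ 5. → (21, 5)
4A = (21, 5).
Finally 4A + B:
(21, 5) + (1, 12). λ = (12 - 5)/(1 - 21) ≡ 7/9 mod 29. 9⁻¹ ≡ 13 (mod 29), so λ ≡ 4.
  x = λ² - 21 - 1 = 16 - 22 ≡ 23; y = λ·(21 - 23) - 5 ≡ 16. → (23, 16)

(23, 16)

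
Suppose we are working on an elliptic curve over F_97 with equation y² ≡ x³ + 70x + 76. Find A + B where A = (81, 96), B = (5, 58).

(81, 96) + (5, 58). λ = (58 - 96)/(5 - 81) ≡ 59/21 mod 97. 21⁻¹ ≡ 37 (mod 97), so λ ≡ 49.
  x = λ² - 81 - 5 = 2401 - 86 ≡ 84; y = λ·(81 - 84) - 96 ≡ 48. → (84, 48)

(84, 48)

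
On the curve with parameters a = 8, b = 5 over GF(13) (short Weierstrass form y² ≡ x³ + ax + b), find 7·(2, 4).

Write Q = (2, 4).
Double-and-add on 7 = (111)₂. Start with Q = (2, 4) for the leading 1-bit.
double: tangent at (2, 4): λ = (3·2² + 8)/(2·4) ≡ 7/8. 8⁻¹ ≡ 5 (mod 13), so λ ≡ 7·5 ≡ 9.
  x = λ² - 2 - 2 = 81 - 4 ≡ 12; y = λ·(2 - 12) - 4 ≡ 10. → (12, 10)
add Q: (12, 10) + (2, 4). λ = (4 - 10)/(2 - 12) ≡ 7/3 mod 13. 3⁻¹ ≡ 9 (mod 13) since 3·9 = 27 ≡ 1, so λ ≡ 11.
  x = λ² - 12 - 2 = 121 - 14 ≡ 3; y = λ·(12 - 3) - 10 ≡ 11. → (3, 11)
double: tangent at (3, 11): λ = (3·3² + 8)/(2·11) ≡ 9/9. 9⁻¹ ≡ 3 (mod 13), so λ ≡ 9·3 ≡ 1.
  x = λ² - 3 - 3 = 1 - 6 ≡ 8; y = λ·(3 - 8) - 11 ≡ 10. → (8, 10)
add Q: (8, 10) + (2, 4). λ = (4 - 10)/(2 - 8) ≡ 7/7 mod 13. 7⁻¹ ≡ 2 (mod 13) since 7·2 = 14 ≡ 1, so λ ≡ 1.
  x = λ² - 8 - 2 = 1 - 10 ≡ 4; y = λ·(8 - 4) - 10 ≡ 7. → (4, 7)

(4, 7)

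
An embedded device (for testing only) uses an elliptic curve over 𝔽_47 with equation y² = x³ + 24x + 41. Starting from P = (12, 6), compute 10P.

(46, 4)

Double-and-add on 10 = (1010)₂. Start with P = (12, 6) for the leading 1-bit.
double: tangent at (12, 6): λ = (3·12² + 24)/(2·6) ≡ 33/12. 12⁻¹ ≡ 4 (mod 47) since 12·4 = 48 ≡ 1, so λ ≡ 33·4 ≡ 38.
  x = λ² - 12 - 12 = 1444 - 24 ≡ 10; y = λ·(12 - 10) - 6 ≡ 23. → (10, 23)
double: tangent at (10, 23): λ = (3·10² + 24)/(2·23) ≡ 42/46. 46⁻¹ ≡ 46 (mod 47) since 46·46 = 2116 ≡ 1, so λ ≡ 42·46 ≡ 5.
  x = λ² - 10 - 10 = 25 - 20 ≡ 5; y = λ·(10 - 5) - 23 ≡ 2. → (5, 2)
add P: (5, 2) + (12, 6). λ = (6 - 2)/(12 - 5) ≡ 4/7 mod 47. 7⁻¹ ≡ 27 (mod 47), so λ ≡ 14.
  x = λ² - 5 - 12 = 196 - 17 ≡ 38; y = λ·(5 - 38) - 2 ≡ 6. → (38, 6)
double: tangent at (38, 6): λ = (3·38² + 24)/(2·6) ≡ 32/12. 12⁻¹ ≡ 4 (mod 47), so λ ≡ 32·4 ≡ 34.
  x = λ² - 38 - 38 = 1156 - 76 ≡ 46; y = λ·(38 - 46) - 6 ≡ 4. → (46, 4)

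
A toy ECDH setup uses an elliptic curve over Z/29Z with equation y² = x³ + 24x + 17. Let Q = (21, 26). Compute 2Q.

tangent at (21, 26): λ = (3·21² + 24)/(2·26) ≡ 13/23. 23⁻¹ ≡ 24 (mod 29), so λ ≡ 13·24 ≡ 22.
  x = λ² - 21 - 21 = 484 - 42 ≡ 7; y = λ·(21 - 7) - 26 ≡ 21. → (7, 21)

(7, 21)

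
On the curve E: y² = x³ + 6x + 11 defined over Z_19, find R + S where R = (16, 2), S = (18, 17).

(16, 2) + (18, 17). λ = (17 - 2)/(18 - 16) ≡ 15/2 mod 19. 2⁻¹ ≡ 10 (mod 19) since 2·10 = 20 ≡ 1, so λ ≡ 17.
  x = λ² - 16 - 18 = 289 - 34 ≡ 8; y = λ·(16 - 8) - 2 ≡ 1. → (8, 1)

(8, 1)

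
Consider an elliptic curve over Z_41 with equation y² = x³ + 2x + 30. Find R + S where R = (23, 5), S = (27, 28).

(23, 5) + (27, 28). λ = (28 - 5)/(27 - 23) ≡ 23/4 mod 41. 4⁻¹ ≡ 31 (mod 41), so λ ≡ 16.
  x = λ² - 23 - 27 = 256 - 50 ≡ 1; y = λ·(23 - 1) - 5 ≡ 19. → (1, 19)

(1, 19)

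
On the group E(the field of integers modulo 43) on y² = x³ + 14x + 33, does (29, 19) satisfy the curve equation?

y² = 19² ≡ 17; x³ + 14x + 33 = 24828 ≡ 17 (mod 43). 17 = 17.

yes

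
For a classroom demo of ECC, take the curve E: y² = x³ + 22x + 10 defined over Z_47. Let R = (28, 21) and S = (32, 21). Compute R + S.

(34, 26)

(28, 21) + (32, 21). λ = (21 - 21)/(32 - 28) ≡ 0/4 mod 47. 4⁻¹ ≡ 12 (mod 47), so λ ≡ 0.
  x = λ² - 28 - 32 = 0 - 60 ≡ 34; y = λ·(28 - 34) - 21 ≡ 26. → (34, 26)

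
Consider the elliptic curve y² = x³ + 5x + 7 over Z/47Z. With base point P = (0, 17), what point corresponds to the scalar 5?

(0, 17)

Repeated addition: build up to 5P.
2P: tangent at (0, 17): λ = (3·0² + 5)/(2·17) ≡ 5/34. 34⁻¹ ≡ 18 (mod 47), so λ ≡ 5·18 ≡ 43.
  x = λ² - 0 - 0 = 1849 - 0 ≡ 16; y = λ·(0 - 16) - 17 ≡ 0. → (16, 0)
3P: (16, 0) + (0, 17). λ = (17 - 0)/(0 - 16) ≡ 17/31 mod 47. 31⁻¹ ≡ 44 (mod 47), so λ ≡ 43.
  x = λ² - 16 - 0 = 1849 - 16 ≡ 0; y = λ·(16 - 0) - 0 ≡ 30. → (0, 30)
4P: (0, 30) + (0, 17): same x and y₁ ≡ -y₂, so the sum is ∞.
5P: ∞ + (0, 17) = (0, 17) (identity).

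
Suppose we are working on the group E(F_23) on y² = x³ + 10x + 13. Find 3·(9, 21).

(10, 3)

Write G = (9, 21).
Repeated addition: build up to 3G.
2G: tangent at (9, 21): λ = (3·9² + 10)/(2·21) ≡ 0/19. 19⁻¹ ≡ 17 (mod 23), so λ ≡ 0·17 ≡ 0.
  x = λ² - 9 - 9 = 0 - 18 ≡ 5; y = λ·(9 - 5) - 21 ≡ 2. → (5, 2)
3G: (5, 2) + (9, 21). λ = (21 - 2)/(9 - 5) ≡ 19/4 mod 23. 4⁻¹ ≡ 6 (mod 23), so λ ≡ 22.
  x = λ² - 5 - 9 = 484 - 14 ≡ 10; y = λ·(5 - 10) - 2 ≡ 3. → (10, 3)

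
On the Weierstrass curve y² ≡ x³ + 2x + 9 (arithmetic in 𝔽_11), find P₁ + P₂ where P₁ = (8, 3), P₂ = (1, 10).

(3, 3)

(8, 3) + (1, 10). λ = (10 - 3)/(1 - 8) ≡ 7/4 mod 11. 4⁻¹ ≡ 3 (mod 11), so λ ≡ 10.
  x = λ² - 8 - 1 = 100 - 9 ≡ 3; y = λ·(8 - 3) - 3 ≡ 3. → (3, 3)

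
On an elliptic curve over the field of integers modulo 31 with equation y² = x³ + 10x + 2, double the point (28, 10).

(25, 25)

tangent at (28, 10): λ = (3·28² + 10)/(2·10) ≡ 6/20. 20⁻¹ ≡ 14 (mod 31) since 20·14 = 280 ≡ 1, so λ ≡ 6·14 ≡ 22.
  x = λ² - 28 - 28 = 484 - 56 ≡ 25; y = λ·(28 - 25) - 10 ≡ 25. → (25, 25)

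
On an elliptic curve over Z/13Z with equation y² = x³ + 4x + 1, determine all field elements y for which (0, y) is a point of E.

1, 12

x³ + 4x + 1 = 1 ≡ 1 (mod 13).
Square roots of 1 mod 13: 1 and 12 (since 1² = 1 ≡ 1).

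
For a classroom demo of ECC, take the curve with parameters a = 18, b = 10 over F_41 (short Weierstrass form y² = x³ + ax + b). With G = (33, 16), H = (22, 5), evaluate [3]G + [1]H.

(40, 14)

First 3G:
Repeated addition: build up to 3G.
2G: tangent at (33, 16): λ = (3·33² + 18)/(2·16) ≡ 5/32. 32⁻¹ ≡ 9 (mod 41), so λ ≡ 5·9 ≡ 4.
  x = λ² - 33 - 33 = 16 - 66 ≡ 32; y = λ·(33 - 32) - 16 ≡ 29. → (32, 29)
3G: (32, 29) + (33, 16). λ = (16 - 29)/(33 - 32) ≡ 28/1 mod 41. 1⁻¹ ≡ 1 (mod 41), so λ ≡ 28.
  x = λ² - 32 - 33 = 784 - 65 ≡ 22; y = λ·(32 - 22) - 29 ≡ 5. → (22, 5)
3G = (22, 5).
Finally 3G + H:
tangent at (22, 5): λ = (3·22² + 18)/(2·5) ≡ 35/10. 10⁻¹ ≡ 37 (mod 41) since 10·37 = 370 ≡ 1, so λ ≡ 35·37 ≡ 24.
  x = λ² - 22 - 22 = 576 - 44 ≡ 40; y = λ·(22 - 40) - 5 ≡ 14. → (40, 14)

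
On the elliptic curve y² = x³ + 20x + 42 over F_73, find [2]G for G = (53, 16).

tangent at (53, 16): λ = (3·53² + 20)/(2·16) ≡ 52/32. 32⁻¹ ≡ 16 (mod 73) since 32·16 = 512 ≡ 1, so λ ≡ 52·16 ≡ 29.
  x = λ² - 53 - 53 = 841 - 106 ≡ 5; y = λ·(53 - 5) - 16 ≡ 62. → (5, 62)

(5, 62)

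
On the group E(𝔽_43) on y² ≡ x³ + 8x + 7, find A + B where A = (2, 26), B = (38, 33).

(4, 19)

(2, 26) + (38, 33). λ = (33 - 26)/(38 - 2) ≡ 7/36 mod 43. 36⁻¹ ≡ 6 (mod 43) since 36·6 = 216 ≡ 1, so λ ≡ 42.
  x = λ² - 2 - 38 = 1764 - 40 ≡ 4; y = λ·(2 - 4) - 26 ≡ 19. → (4, 19)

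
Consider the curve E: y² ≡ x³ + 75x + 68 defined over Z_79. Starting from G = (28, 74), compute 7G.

Double-and-add on 7 = (111)₂. Start with G = (28, 74) for the leading 1-bit.
double: tangent at (28, 74): λ = (3·28² + 75)/(2·74) ≡ 57/69. 69⁻¹ ≡ 71 (mod 79), so λ ≡ 57·71 ≡ 18.
  x = λ² - 28 - 28 = 324 - 56 ≡ 31; y = λ·(28 - 31) - 74 ≡ 30. → (31, 30)
add G: (31, 30) + (28, 74). λ = (74 - 30)/(28 - 31) ≡ 44/76 mod 79. 76⁻¹ ≡ 26 (mod 79) since 76·26 = 1976 ≡ 1, so λ ≡ 38.
  x = λ² - 31 - 28 = 1444 - 59 ≡ 42; y = λ·(31 - 42) - 30 ≡ 26. → (42, 26)
double: tangent at (42, 26): λ = (3·42² + 75)/(2·26) ≡ 74/52. 52⁻¹ ≡ 38 (mod 79), so λ ≡ 74·38 ≡ 47.
  x = λ² - 42 - 42 = 2209 - 84 ≡ 71; y = λ·(42 - 71) - 26 ≡ 33. → (71, 33)
add G: (71, 33) + (28, 74). λ = (74 - 33)/(28 - 71) ≡ 41/36 mod 79. 36⁻¹ ≡ 11 (mod 79), so λ ≡ 56.
  x = λ² - 71 - 28 = 3136 - 99 ≡ 35; y = λ·(71 - 35) - 33 ≡ 8. → (35, 8)

(35, 8)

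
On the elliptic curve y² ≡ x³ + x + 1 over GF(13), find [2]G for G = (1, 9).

tangent at (1, 9): λ = (3·1² + 1)/(2·9) ≡ 4/5. 5⁻¹ ≡ 8 (mod 13) since 5·8 = 40 ≡ 1, so λ ≡ 4·8 ≡ 6.
  x = λ² - 1 - 1 = 36 - 2 ≡ 8; y = λ·(1 - 8) - 9 ≡ 1. → (8, 1)

(8, 1)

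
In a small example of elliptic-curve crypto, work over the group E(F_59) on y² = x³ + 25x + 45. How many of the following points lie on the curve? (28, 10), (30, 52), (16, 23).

2

(28, 10): 10² ≡ 41, rhs ≡ 41 → on.
(30, 52): 52² ≡ 49, rhs ≡ 6 → off.
(16, 23): 23² ≡ 57, rhs ≡ 57 → on.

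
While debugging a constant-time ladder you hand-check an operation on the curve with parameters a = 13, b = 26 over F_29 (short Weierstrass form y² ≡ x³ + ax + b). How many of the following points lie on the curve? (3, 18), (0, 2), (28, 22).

1

(3, 18): 18² ≡ 5, rhs ≡ 5 → on.
(0, 2): 2² ≡ 4, rhs ≡ 26 → off.
(28, 22): 22² ≡ 20, rhs ≡ 12 → off.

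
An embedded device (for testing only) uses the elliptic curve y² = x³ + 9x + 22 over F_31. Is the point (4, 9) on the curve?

y² = 9² ≡ 19; x³ + 9x + 22 = 122 ≡ 29 (mod 31). 19 ≠ 29.

no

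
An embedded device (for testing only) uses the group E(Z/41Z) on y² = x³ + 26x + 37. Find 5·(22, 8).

Write P = (22, 8).
Double-and-add on 5 = (101)₂. Start with P = (22, 8) for the leading 1-bit.
double: tangent at (22, 8): λ = (3·22² + 26)/(2·8) ≡ 2/16. 16⁻¹ ≡ 18 (mod 41), so λ ≡ 2·18 ≡ 36.
  x = λ² - 22 - 22 = 1296 - 44 ≡ 22; y = λ·(22 - 22) - 8 ≡ 33. → (22, 33)
double: tangent at (22, 33): λ = (3·22² + 26)/(2·33) ≡ 2/25. 25⁻¹ ≡ 23 (mod 41) since 25·23 = 575 ≡ 1, so λ ≡ 2·23 ≡ 5.
  x = λ² - 22 - 22 = 25 - 44 ≡ 22; y = λ·(22 - 22) - 33 ≡ 8. → (22, 8)
add P: tangent at (22, 8): λ = (3·22² + 26)/(2·8) ≡ 2/16. 16⁻¹ ≡ 18 (mod 41), so λ ≡ 2·18 ≡ 36.
  x = λ² - 22 - 22 = 1296 - 44 ≡ 22; y = λ·(22 - 22) - 8 ≡ 33. → (22, 33)

(22, 33)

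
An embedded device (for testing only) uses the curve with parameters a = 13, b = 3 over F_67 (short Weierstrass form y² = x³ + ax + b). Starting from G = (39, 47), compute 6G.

(7, 54)

Repeated addition: build up to 6G.
2G: tangent at (39, 47): λ = (3·39² + 13)/(2·47) ≡ 20/27. 27⁻¹ ≡ 5 (mod 67), so λ ≡ 20·5 ≡ 33.
  x = λ² - 39 - 39 = 1089 - 78 ≡ 6; y = λ·(39 - 6) - 47 ≡ 37. → (6, 37)
3G: (6, 37) + (39, 47). λ = (47 - 37)/(39 - 6) ≡ 10/33 mod 67. 33⁻¹ ≡ 65 (mod 67), so λ ≡ 47.
  x = λ² - 6 - 39 = 2209 - 45 ≡ 20; y = λ·(6 - 20) - 37 ≡ 42. → (20, 42)
4G: (20, 42) + (39, 47). λ = (47 - 42)/(39 - 20) ≡ 5/19 mod 67. 19⁻¹ ≡ 60 (mod 67) since 19·60 = 1140 ≡ 1, so λ ≡ 32.
  x = λ² - 20 - 39 = 1024 - 59 ≡ 27; y = λ·(20 - 27) - 42 ≡ 2. → (27, 2)
5G: (27, 2) + (39, 47). λ = (47 - 2)/(39 - 27) ≡ 45/12 mod 67. 12⁻¹ ≡ 28 (mod 67) since 12·28 = 336 ≡ 1, so λ ≡ 54.
  x = λ² - 27 - 39 = 2916 - 66 ≡ 36; y = λ·(27 - 36) - 2 ≡ 48. → (36, 48)
6G: (36, 48) + (39, 47). λ = (47 - 48)/(39 - 36) ≡ 66/3 mod 67. 3⁻¹ ≡ 45 (mod 67), so λ ≡ 22.
  x = λ² - 36 - 39 = 484 - 75 ≡ 7; y = λ·(36 - 7) - 48 ≡ 54. → (7, 54)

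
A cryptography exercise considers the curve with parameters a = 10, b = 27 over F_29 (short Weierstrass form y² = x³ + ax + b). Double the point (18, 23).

(6, 10)

tangent at (18, 23): λ = (3·18² + 10)/(2·23) ≡ 25/17. 17⁻¹ ≡ 12 (mod 29), so λ ≡ 25·12 ≡ 10.
  x = λ² - 18 - 18 = 100 - 36 ≡ 6; y = λ·(18 - 6) - 23 ≡ 10. → (6, 10)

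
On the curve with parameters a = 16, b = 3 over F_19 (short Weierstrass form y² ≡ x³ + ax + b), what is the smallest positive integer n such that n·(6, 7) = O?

5

2P: tangent at (6, 7): λ = (3·6² + 16)/(2·7) ≡ 10/14. 14⁻¹ ≡ 15 (mod 19), so λ ≡ 10·15 ≡ 17.
  x = λ² - 6 - 6 = 289 - 12 ≡ 11; y = λ·(6 - 11) - 7 ≡ 3. → (11, 3)
3P: (11, 3) + (6, 7). λ = (7 - 3)/(6 - 11) ≡ 4/14 mod 19. 14⁻¹ ≡ 15 (mod 19), so λ ≡ 3.
  x = λ² - 11 - 6 = 9 - 17 ≡ 11; y = λ·(11 - 11) - 3 ≡ 16. → (11, 16)
4P: (11, 16) + (6, 7). λ = (7 - 16)/(6 - 11) ≡ 10/14 mod 19. 14⁻¹ ≡ 15 (mod 19) since 14·15 = 210 ≡ 1, so λ ≡ 17.
  x = λ² - 11 - 6 = 289 - 17 ≡ 6; y = λ·(11 - 6) - 16 ≡ 12. → (6, 12)
5P: (6, 12) + (6, 7): same x and y₁ ≡ -y₂, so the sum is O.
5P = O, so the order is 5.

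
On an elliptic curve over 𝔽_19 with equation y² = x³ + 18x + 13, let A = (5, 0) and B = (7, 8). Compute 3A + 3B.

(17, 11)

First 3A:
Repeated addition: build up to 3A.
2A: (5, 0) + (5, 0): same x and y₁ ≡ -y₂, so the sum is 𝒪.
3A: 𝒪 + (5, 0) = (5, 0) (identity).
3A = (5, 0).
Next 3B:
Repeated addition: build up to 3B.
2B: tangent at (7, 8): λ = (3·7² + 18)/(2·8) ≡ 13/16. 16⁻¹ ≡ 6 (mod 19), so λ ≡ 13·6 ≡ 2.
  x = λ² - 7 - 7 = 4 - 14 ≡ 9; y = λ·(7 - 9) - 8 ≡ 7. → (9, 7)
3B: (9, 7) + (7, 8). λ = (8 - 7)/(7 - 9) ≡ 1/17 mod 19. 17⁻¹ ≡ 9 (mod 19), so λ ≡ 9.
  x = λ² - 9 - 7 = 81 - 16 ≡ 8; y = λ·(9 - 8) - 7 ≡ 2. → (8, 2)
3B = (8, 2).
Finally 3A + 3B:
(5, 0) + (8, 2). λ = (2 - 0)/(8 - 5) ≡ 2/3 mod 19. 3⁻¹ ≡ 13 (mod 19) since 3·13 = 39 ≡ 1, so λ ≡ 7.
  x = λ² - 5 - 8 = 49 - 13 ≡ 17; y = λ·(5 - 17) - 0 ≡ 11. → (17, 11)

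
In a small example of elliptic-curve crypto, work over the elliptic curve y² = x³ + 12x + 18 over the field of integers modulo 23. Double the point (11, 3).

tangent at (11, 3): λ = (3·11² + 12)/(2·3) ≡ 7/6. 6⁻¹ ≡ 4 (mod 23), so λ ≡ 7·4 ≡ 5.
  x = λ² - 11 - 11 = 25 - 22 ≡ 3; y = λ·(11 - 3) - 3 ≡ 14. → (3, 14)

(3, 14)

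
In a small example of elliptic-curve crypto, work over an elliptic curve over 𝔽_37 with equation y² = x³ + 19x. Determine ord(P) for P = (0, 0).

2

2P: (0, 0) + (0, 0): same x and y₁ ≡ -y₂, so the sum is ∞.
2P = ∞, so the order is 2.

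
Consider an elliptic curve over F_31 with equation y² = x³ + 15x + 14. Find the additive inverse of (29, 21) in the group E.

-(29, 21) = (29, -21 mod 31) = (29, 10).

(29, 10)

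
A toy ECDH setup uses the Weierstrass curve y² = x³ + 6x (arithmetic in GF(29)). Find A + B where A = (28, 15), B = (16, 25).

(1, 6)

(28, 15) + (16, 25). λ = (25 - 15)/(16 - 28) ≡ 10/17 mod 29. 17⁻¹ ≡ 12 (mod 29) since 17·12 = 204 ≡ 1, so λ ≡ 4.
  x = λ² - 28 - 16 = 16 - 44 ≡ 1; y = λ·(28 - 1) - 15 ≡ 6. → (1, 6)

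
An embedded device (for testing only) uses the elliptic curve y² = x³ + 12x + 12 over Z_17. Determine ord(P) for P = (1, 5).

7

2P: tangent at (1, 5): λ = (3·1² + 12)/(2·5) ≡ 15/10. 10⁻¹ ≡ 12 (mod 17) since 10·12 = 120 ≡ 1, so λ ≡ 15·12 ≡ 10.
  x = λ² - 1 - 1 = 100 - 2 ≡ 13; y = λ·(1 - 13) - 5 ≡ 11. → (13, 11)
3P: (13, 11) + (1, 5). λ = (5 - 11)/(1 - 13) ≡ 11/5 mod 17. 5⁻¹ ≡ 7 (mod 17) since 5·7 = 35 ≡ 1, so λ ≡ 9.
  x = λ² - 13 - 1 = 81 - 14 ≡ 16; y = λ·(13 - 16) - 11 ≡ 13. → (16, 13)
4P: (16, 13) + (1, 5). λ = (5 - 13)/(1 - 16) ≡ 9/2 mod 17. 2⁻¹ ≡ 9 (mod 17), so λ ≡ 13.
  x = λ² - 16 - 1 = 169 - 17 ≡ 16; y = λ·(16 - 16) - 13 ≡ 4. → (16, 4)
5P: (16, 4) + (1, 5). λ = (5 - 4)/(1 - 16) ≡ 1/2 mod 17. 2⁻¹ ≡ 9 (mod 17), so λ ≡ 9.
  x = λ² - 16 - 1 = 81 - 17 ≡ 13; y = λ·(16 - 13) - 4 ≡ 6. → (13, 6)
6P: (13, 6) + (1, 5). λ = (5 - 6)/(1 - 13) ≡ 16/5 mod 17. 5⁻¹ ≡ 7 (mod 17), so λ ≡ 10.
  x = λ² - 13 - 1 = 100 - 14 ≡ 1; y = λ·(13 - 1) - 6 ≡ 12. → (1, 12)
7P: (1, 12) + (1, 5): same x and y₁ ≡ -y₂, so the sum is the point at infinity.
7P = the point at infinity, so the order is 7.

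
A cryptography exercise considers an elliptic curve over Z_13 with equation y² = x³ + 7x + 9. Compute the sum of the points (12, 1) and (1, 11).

(12, 12)

(12, 1) + (1, 11). λ = (11 - 1)/(1 - 12) ≡ 10/2 mod 13. 2⁻¹ ≡ 7 (mod 13), so λ ≡ 5.
  x = λ² - 12 - 1 = 25 - 13 ≡ 12; y = λ·(12 - 12) - 1 ≡ 12. → (12, 12)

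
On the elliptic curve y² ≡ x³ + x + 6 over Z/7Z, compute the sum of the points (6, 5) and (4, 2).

(6, 5) + (4, 2). λ = (2 - 5)/(4 - 6) ≡ 4/5 mod 7. 5⁻¹ ≡ 3 (mod 7) since 5·3 = 15 ≡ 1, so λ ≡ 5.
  x = λ² - 6 - 4 = 25 - 10 ≡ 1; y = λ·(6 - 1) - 5 ≡ 6. → (1, 6)

(1, 6)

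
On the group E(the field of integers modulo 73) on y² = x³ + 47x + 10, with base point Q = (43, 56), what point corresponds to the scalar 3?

Repeated addition: build up to 3Q.
2Q: tangent at (43, 56): λ = (3·43² + 47)/(2·56) ≡ 46/39. 39⁻¹ ≡ 15 (mod 73), so λ ≡ 46·15 ≡ 33.
  x = λ² - 43 - 43 = 1089 - 86 ≡ 54; y = λ·(43 - 54) - 56 ≡ 19. → (54, 19)
3Q: (54, 19) + (43, 56). λ = (56 - 19)/(43 - 54) ≡ 37/62 mod 73. 62⁻¹ ≡ 53 (mod 73) since 62·53 = 3286 ≡ 1, so λ ≡ 63.
  x = λ² - 54 - 43 = 3969 - 97 ≡ 3; y = λ·(54 - 3) - 19 ≡ 55. → (3, 55)

(3, 55)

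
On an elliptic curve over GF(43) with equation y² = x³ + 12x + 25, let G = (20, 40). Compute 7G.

(8, 26)

Repeated addition: build up to 7G.
2G: tangent at (20, 40): λ = (3·20² + 12)/(2·40) ≡ 8/37. 37⁻¹ ≡ 7 (mod 43) since 37·7 = 259 ≡ 1, so λ ≡ 8·7 ≡ 13.
  x = λ² - 20 - 20 = 169 - 40 ≡ 0; y = λ·(20 - 0) - 40 ≡ 5. → (0, 5)
3G: (0, 5) + (20, 40). λ = (40 - 5)/(20 - 0) ≡ 35/20 mod 43. 20⁻¹ ≡ 28 (mod 43), so λ ≡ 34.
  x = λ² - 0 - 20 = 1156 - 20 ≡ 18; y = λ·(0 - 18) - 5 ≡ 28. → (18, 28)
4G: (18, 28) + (20, 40). λ = (40 - 28)/(20 - 18) ≡ 12/2 mod 43. 2⁻¹ ≡ 22 (mod 43), so λ ≡ 6.
  x = λ² - 18 - 20 = 36 - 38 ≡ 41; y = λ·(18 - 41) - 28 ≡ 6. → (41, 6)
5G: (41, 6) + (20, 40). λ = (40 - 6)/(20 - 41) ≡ 34/22 mod 43. 22⁻¹ ≡ 2 (mod 43) since 22·2 = 44 ≡ 1, so λ ≡ 25.
  x = λ² - 41 - 20 = 625 - 61 ≡ 5; y = λ·(41 - 5) - 6 ≡ 34. → (5, 34)
6G: (5, 34) + (20, 40). λ = (40 - 34)/(20 - 5) ≡ 6/15 mod 43. 15⁻¹ ≡ 23 (mod 43), so λ ≡ 9.
  x = λ² - 5 - 20 = 81 - 25 ≡ 13; y = λ·(5 - 13) - 34 ≡ 23. → (13, 23)
7G: (13, 23) + (20, 40). λ = (40 - 23)/(20 - 13) ≡ 17/7 mod 43. 7⁻¹ ≡ 37 (mod 43) since 7·37 = 259 ≡ 1, so λ ≡ 27.
  x = λ² - 13 - 20 = 729 - 33 ≡ 8; y = λ·(13 - 8) - 23 ≡ 26. → (8, 26)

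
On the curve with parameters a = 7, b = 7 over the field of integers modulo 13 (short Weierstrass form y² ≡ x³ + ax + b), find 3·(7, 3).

(3, 4)

Write G = (7, 3).
Repeated addition: build up to 3G.
2G: tangent at (7, 3): λ = (3·7² + 7)/(2·3) ≡ 11/6. 6⁻¹ ≡ 11 (mod 13), so λ ≡ 11·11 ≡ 4.
  x = λ² - 7 - 7 = 16 - 14 ≡ 2; y = λ·(7 - 2) - 3 ≡ 4. → (2, 4)
3G: (2, 4) + (7, 3). λ = (3 - 4)/(7 - 2) ≡ 12/5 mod 13. 5⁻¹ ≡ 8 (mod 13), so λ ≡ 5.
  x = λ² - 2 - 7 = 25 - 9 ≡ 3; y = λ·(2 - 3) - 4 ≡ 4. → (3, 4)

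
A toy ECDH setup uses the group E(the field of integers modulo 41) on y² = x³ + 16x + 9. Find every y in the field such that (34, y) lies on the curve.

x³ + 16x + 9 = 39857 ≡ 5 (mod 41).
Square roots of 5 mod 41: 13 and 28 (since 13² = 169 ≡ 5).

13, 28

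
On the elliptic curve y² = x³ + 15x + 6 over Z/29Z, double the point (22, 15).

tangent at (22, 15): λ = (3·22² + 15)/(2·15) ≡ 17/1. 1⁻¹ ≡ 1 (mod 29), so λ ≡ 17·1 ≡ 17.
  x = λ² - 22 - 22 = 289 - 44 ≡ 13; y = λ·(22 - 13) - 15 ≡ 22. → (13, 22)

(13, 22)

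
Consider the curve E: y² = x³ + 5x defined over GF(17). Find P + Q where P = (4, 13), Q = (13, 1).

(15, 13)

(4, 13) + (13, 1). λ = (1 - 13)/(13 - 4) ≡ 5/9 mod 17. 9⁻¹ ≡ 2 (mod 17), so λ ≡ 10.
  x = λ² - 4 - 13 = 100 - 17 ≡ 15; y = λ·(4 - 15) - 13 ≡ 13. → (15, 13)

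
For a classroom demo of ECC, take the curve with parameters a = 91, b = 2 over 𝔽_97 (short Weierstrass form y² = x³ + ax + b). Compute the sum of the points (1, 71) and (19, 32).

(79, 1)

(1, 71) + (19, 32). λ = (32 - 71)/(19 - 1) ≡ 58/18 mod 97. 18⁻¹ ≡ 27 (mod 97), so λ ≡ 14.
  x = λ² - 1 - 19 = 196 - 20 ≡ 79; y = λ·(1 - 79) - 71 ≡ 1. → (79, 1)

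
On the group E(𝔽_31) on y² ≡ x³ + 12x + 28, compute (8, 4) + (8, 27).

O

The two points share x = 8 and their y-coordinates satisfy 4 + 27 ≡ 0 (mod 31), so they are inverses. Their sum is the point at infinity.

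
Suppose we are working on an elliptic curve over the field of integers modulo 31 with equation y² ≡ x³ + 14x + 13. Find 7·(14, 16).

Write P = (14, 16).
Repeated addition: build up to 7P.
2P: tangent at (14, 16): λ = (3·14² + 14)/(2·16) ≡ 13/1. 1⁻¹ ≡ 1 (mod 31) since 1·1 = 1 ≡ 1, so λ ≡ 13·1 ≡ 13.
  x = λ² - 14 - 14 = 169 - 28 ≡ 17; y = λ·(14 - 17) - 16 ≡ 7. → (17, 7)
3P: (17, 7) + (14, 16). λ = (16 - 7)/(14 - 17) ≡ 9/28 mod 31. 28⁻¹ ≡ 10 (mod 31), so λ ≡ 28.
  x = λ² - 17 - 14 = 784 - 31 ≡ 9; y = λ·(17 - 9) - 7 ≡ 0. → (9, 0)
4P: (9, 0) + (14, 16). λ = (16 - 0)/(14 - 9) ≡ 16/5 mod 31. 5⁻¹ ≡ 25 (mod 31), so λ ≡ 28.
  x = λ² - 9 - 14 = 784 - 23 ≡ 17; y = λ·(9 - 17) - 0 ≡ 24. → (17, 24)
5P: (17, 24) + (14, 16). λ = (16 - 24)/(14 - 17) ≡ 23/28 mod 31. 28⁻¹ ≡ 10 (mod 31), so λ ≡ 13.
  x = λ² - 17 - 14 = 169 - 31 ≡ 14; y = λ·(17 - 14) - 24 ≡ 15. → (14, 15)
6P: (14, 15) + (14, 16): same x and y₁ ≡ -y₂, so the sum is ∞.
7P: ∞ + (14, 16) = (14, 16) (identity).

(14, 16)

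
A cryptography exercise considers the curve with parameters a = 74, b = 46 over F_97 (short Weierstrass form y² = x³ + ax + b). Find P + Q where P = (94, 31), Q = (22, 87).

(94, 31) + (22, 87). λ = (87 - 31)/(22 - 94) ≡ 56/25 mod 97. 25⁻¹ ≡ 66 (mod 97), so λ ≡ 10.
  x = λ² - 94 - 22 = 100 - 116 ≡ 81; y = λ·(94 - 81) - 31 ≡ 2. → (81, 2)

(81, 2)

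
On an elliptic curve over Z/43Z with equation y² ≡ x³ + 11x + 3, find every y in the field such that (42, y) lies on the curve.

none

x³ + 11x + 3 = 74553 ≡ 34 (mod 43).
34 is a non-residue mod 43; no y exists.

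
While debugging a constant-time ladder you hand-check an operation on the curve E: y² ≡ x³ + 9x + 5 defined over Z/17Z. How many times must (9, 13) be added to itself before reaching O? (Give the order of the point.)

11

2P: tangent at (9, 13): λ = (3·9² + 9)/(2·13) ≡ 14/9. 9⁻¹ ≡ 2 (mod 17), so λ ≡ 14·2 ≡ 11.
  x = λ² - 9 - 9 = 121 - 18 ≡ 1; y = λ·(9 - 1) - 13 ≡ 7. → (1, 7)
3P: (1, 7) + (9, 13). λ = (13 - 7)/(9 - 1) ≡ 6/8 mod 17. 8⁻¹ ≡ 15 (mod 17) since 8·15 = 120 ≡ 1, so λ ≡ 5.
  x = λ² - 1 - 9 = 25 - 10 ≡ 15; y = λ·(1 - 15) - 7 ≡ 8. → (15, 8)
4P: (15, 8) + (9, 13). λ = (13 - 8)/(9 - 15) ≡ 5/11 mod 17. 11⁻¹ ≡ 14 (mod 17), so λ ≡ 2.
  x = λ² - 15 - 9 = 4 - 24 ≡ 14; y = λ·(15 - 14) - 8 ≡ 11. → (14, 11)
5P: (14, 11) + (9, 13). λ = (13 - 11)/(9 - 14) ≡ 2/12 mod 17. 12⁻¹ ≡ 10 (mod 17), so λ ≡ 3.
  x = λ² - 14 - 9 = 9 - 23 ≡ 3; y = λ·(14 - 3) - 11 ≡ 5. → (3, 5)
6P: (3, 5) + (9, 13). λ = (13 - 5)/(9 - 3) ≡ 8/6 mod 17. 6⁻¹ ≡ 3 (mod 17), so λ ≡ 7.
  x = λ² - 3 - 9 = 49 - 12 ≡ 3; y = λ·(3 - 3) - 5 ≡ 12. → (3, 12)
7P: (3, 12) + (9, 13). λ = (13 - 12)/(9 - 3) ≡ 1/6 mod 17. 6⁻¹ ≡ 3 (mod 17), so λ ≡ 3.
  x = λ² - 3 - 9 = 9 - 12 ≡ 14; y = λ·(3 - 14) - 12 ≡ 6. → (14, 6)
8P: (14, 6) + (9, 13). λ = (13 - 6)/(9 - 14) ≡ 7/12 mod 17. 12⁻¹ ≡ 10 (mod 17) since 12·10 = 120 ≡ 1, so λ ≡ 2.
  x = λ² - 14 - 9 = 4 - 23 ≡ 15; y = λ·(14 - 15) - 6 ≡ 9. → (15, 9)
9P: (15, 9) + (9, 13). λ = (13 - 9)/(9 - 15) ≡ 4/11 mod 17. 11⁻¹ ≡ 14 (mod 17) since 11·14 = 154 ≡ 1, so λ ≡ 5.
  x = λ² - 15 - 9 = 25 - 24 ≡ 1; y = λ·(15 - 1) - 9 ≡ 10. → (1, 10)
10P: (1, 10) + (9, 13). λ = (13 - 10)/(9 - 1) ≡ 3/8 mod 17. 8⁻¹ ≡ 15 (mod 17), so λ ≡ 11.
  x = λ² - 1 - 9 = 121 - 10 ≡ 9; y = λ·(1 - 9) - 10 ≡ 4. → (9, 4)
11P: (9, 4) + (9, 13): same x and y₁ ≡ -y₂, so the sum is O.
11P = O, so the order is 11.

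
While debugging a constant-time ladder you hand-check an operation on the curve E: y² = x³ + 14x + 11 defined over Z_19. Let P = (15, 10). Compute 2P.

tangent at (15, 10): λ = (3·15² + 14)/(2·10) ≡ 5/1. 1⁻¹ ≡ 1 (mod 19) since 1·1 = 1 ≡ 1, so λ ≡ 5·1 ≡ 5.
  x = λ² - 15 - 15 = 25 - 30 ≡ 14; y = λ·(15 - 14) - 10 ≡ 14. → (14, 14)

(14, 14)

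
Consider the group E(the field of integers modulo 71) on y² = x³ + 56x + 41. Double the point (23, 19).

(41, 51)

tangent at (23, 19): λ = (3·23² + 56)/(2·19) ≡ 10/38. 38⁻¹ ≡ 43 (mod 71), so λ ≡ 10·43 ≡ 4.
  x = λ² - 23 - 23 = 16 - 46 ≡ 41; y = λ·(23 - 41) - 19 ≡ 51. → (41, 51)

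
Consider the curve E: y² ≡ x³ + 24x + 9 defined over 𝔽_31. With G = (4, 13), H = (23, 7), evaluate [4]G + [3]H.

First 4G:
Repeated addition: build up to 4G.
2G: tangent at (4, 13): λ = (3·4² + 24)/(2·13) ≡ 10/26. 26⁻¹ ≡ 6 (mod 31), so λ ≡ 10·6 ≡ 29.
  x = λ² - 4 - 4 = 841 - 8 ≡ 27; y = λ·(4 - 27) - 13 ≡ 2. → (27, 2)
3G: (27, 2) + (4, 13). λ = (13 - 2)/(4 - 27) ≡ 11/8 mod 31. 8⁻¹ ≡ 4 (mod 31), so λ ≡ 13.
  x = λ² - 27 - 4 = 169 - 31 ≡ 14; y = λ·(27 - 14) - 2 ≡ 12. → (14, 12)
4G: (14, 12) + (4, 13). λ = (13 - 12)/(4 - 14) ≡ 1/21 mod 31. 21⁻¹ ≡ 3 (mod 31), so λ ≡ 3.
  x = λ² - 14 - 4 = 9 - 18 ≡ 22; y = λ·(14 - 22) - 12 ≡ 26. → (22, 26)
4G = (22, 26).
Next 3H:
Repeated addition: build up to 3H.
2H: tangent at (23, 7): λ = (3·23² + 24)/(2·7) ≡ 30/14. 14⁻¹ ≡ 20 (mod 31) since 14·20 = 280 ≡ 1, so λ ≡ 30·20 ≡ 11.
  x = λ² - 23 - 23 = 121 - 46 ≡ 13; y = λ·(23 - 13) - 7 ≡ 10. → (13, 10)
3H: (13, 10) + (23, 7). λ = (7 - 10)/(23 - 13) ≡ 28/10 mod 31. 10⁻¹ ≡ 28 (mod 31), so λ ≡ 9.
  x = λ² - 13 - 23 = 81 - 36 ≡ 14; y = λ·(13 - 14) - 10 ≡ 12. → (14, 12)
3H = (14, 12).
Finally 4G + 3H:
(22, 26) + (14, 12). λ = (12 - 26)/(14 - 22) ≡ 17/23 mod 31. 23⁻¹ ≡ 27 (mod 31), so λ ≡ 25.
  x = λ² - 22 - 14 = 625 - 36 ≡ 0; y = λ·(22 - 0) - 26 ≡ 28. → (0, 28)

(0, 28)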